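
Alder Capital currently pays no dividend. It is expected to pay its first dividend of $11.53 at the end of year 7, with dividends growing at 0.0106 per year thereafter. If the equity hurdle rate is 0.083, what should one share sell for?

$98.70

Deferred-dividend DDM. At t=6 the remaining stream is a growing perpetuity with first payment D_7 = 11.53.
V_6 = D_7/(r−g) = 11.53/(0.083−0.0106) = 159.2541
P₀ = V_6/(1+r)^6 = 159.2541/(1+0.083)^6 = 98.7006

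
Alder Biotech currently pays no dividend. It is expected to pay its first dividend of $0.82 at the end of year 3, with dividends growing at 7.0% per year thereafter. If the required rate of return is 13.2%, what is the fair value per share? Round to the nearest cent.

$10.32

Deferred-dividend DDM. At t=2 the remaining stream is a growing perpetuity with first payment D_3 = 0.82.
V_2 = D_3/(r−g) = 0.82/(0.132−0.07) = 13.2258
P₀ = V_2/(1+r)^2 = 13.2258/(1+0.132)^2 = 10.3212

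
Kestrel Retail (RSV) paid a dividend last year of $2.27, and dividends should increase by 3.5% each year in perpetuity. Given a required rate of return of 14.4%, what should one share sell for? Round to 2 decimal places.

Gordon growth model: P₀ = D₁/(r − g). D₁ = 2.27 × (1 + 0.035) = 2.3495.
P₀ = 2.3495 / (0.144 − 0.035) = 2.3495 / 0.109 = 21.5546

$21.55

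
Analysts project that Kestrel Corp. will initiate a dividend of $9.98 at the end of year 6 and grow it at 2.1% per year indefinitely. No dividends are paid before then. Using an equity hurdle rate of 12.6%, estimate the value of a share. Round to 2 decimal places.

$52.51

Deferred-dividend DDM. At t=5 the remaining stream is a growing perpetuity with first payment D_6 = 9.98.
V_5 = D_6/(r−g) = 9.98/(0.126−0.021) = 95.0476
P₀ = V_5/(1+r)^5 = 95.0476/(1+0.126)^5 = 52.5109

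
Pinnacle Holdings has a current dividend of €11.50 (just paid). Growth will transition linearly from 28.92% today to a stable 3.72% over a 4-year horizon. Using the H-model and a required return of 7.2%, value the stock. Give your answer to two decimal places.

H-model: P₀ = D₀[(1+g_L) + H(g_S−g_L)]/(r−g_L), with H = 4/2 = 2.
P₀ = 11.50 × [(1+0.0372) + 2×(0.2892−0.0372)] / (0.072−0.0372)
   = 11.50 × 1.5412 / 0.0348 = 509.3046

€509.30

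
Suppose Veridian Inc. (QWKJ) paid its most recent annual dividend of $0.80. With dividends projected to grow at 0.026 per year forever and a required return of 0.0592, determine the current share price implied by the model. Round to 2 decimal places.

$24.72

Gordon growth model: P₀ = D₁/(r − g). D₁ = 0.80 × (1 + 0.026) = 0.8208.
P₀ = 0.8208 / (0.0592 − 0.026) = 0.8208 / 0.0332 = 24.7229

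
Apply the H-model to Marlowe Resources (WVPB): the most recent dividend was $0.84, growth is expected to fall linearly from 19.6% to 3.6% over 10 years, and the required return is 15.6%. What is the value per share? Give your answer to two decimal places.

$12.85

H-model: P₀ = D₀[(1+g_L) + H(g_S−g_L)]/(r−g_L), with H = 10/2 = 5.
P₀ = 0.84 × [(1+0.036) + 5×(0.196−0.036)] / (0.156−0.036)
   = 0.84 × 1.8360 / 0.12 = 12.8520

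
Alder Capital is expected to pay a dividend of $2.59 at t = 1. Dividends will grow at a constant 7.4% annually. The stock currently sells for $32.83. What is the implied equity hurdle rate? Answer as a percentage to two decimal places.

15.29%

Rearranging the constant-growth DDM: r = D₁/P₀ + g.
r = 2.5900 / 32.83 + 0.074 = 0.07889 + 0.074 = 0.15289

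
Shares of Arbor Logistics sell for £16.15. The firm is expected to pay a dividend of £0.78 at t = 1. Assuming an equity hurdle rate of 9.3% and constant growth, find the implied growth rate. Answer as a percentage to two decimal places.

From P₀ = D₁/(r − g), the implied growth is g = r − D₁/P₀.
g = 0.093 − 0.78/16.15 = 0.093 − 0.04830 = 0.04470

4.47%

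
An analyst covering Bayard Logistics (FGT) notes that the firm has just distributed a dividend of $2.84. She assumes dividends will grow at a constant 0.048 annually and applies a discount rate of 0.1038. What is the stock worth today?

Gordon growth model: P₀ = D₁/(r − g). D₁ = 2.84 × (1 + 0.048) = 2.9763.
P₀ = 2.9763 / (0.1038 − 0.048) = 2.9763 / 0.0558 = 53.3391

$53.34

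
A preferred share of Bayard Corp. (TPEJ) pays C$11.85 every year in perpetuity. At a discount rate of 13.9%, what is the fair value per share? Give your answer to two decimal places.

Zero-growth DDM (perpetuity): P₀ = D/r = 11.85 / 0.139 = 85.2518

C$85.25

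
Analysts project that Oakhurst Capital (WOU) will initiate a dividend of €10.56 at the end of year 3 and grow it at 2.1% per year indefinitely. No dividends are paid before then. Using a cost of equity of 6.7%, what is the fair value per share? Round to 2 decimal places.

€201.64

Deferred-dividend DDM. At t=2 the remaining stream is a growing perpetuity with first payment D_3 = 10.56.
V_2 = D_3/(r−g) = 10.56/(0.067−0.021) = 229.5652
P₀ = V_2/(1+r)^2 = 229.5652/(1+0.067)^2 = 201.6403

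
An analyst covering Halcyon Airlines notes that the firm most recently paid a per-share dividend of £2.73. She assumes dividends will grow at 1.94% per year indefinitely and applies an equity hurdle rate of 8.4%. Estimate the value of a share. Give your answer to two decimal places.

£43.08

Gordon growth model: P₀ = D₁/(r − g). D₁ = 2.73 × (1 + 0.0194) = 2.7830.
P₀ = 2.7830 / (0.084 − 0.0194) = 2.7830 / 0.0646 = 43.0799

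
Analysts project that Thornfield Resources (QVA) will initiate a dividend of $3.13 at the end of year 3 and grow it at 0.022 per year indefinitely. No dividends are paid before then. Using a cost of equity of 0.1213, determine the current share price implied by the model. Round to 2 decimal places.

Deferred-dividend DDM. At t=2 the remaining stream is a growing perpetuity with first payment D_3 = 3.13.
V_2 = D_3/(r−g) = 3.13/(0.1213−0.022) = 31.5206
P₀ = V_2/(1+r)^2 = 31.5206/(1+0.1213)^2 = 25.0698

$25.07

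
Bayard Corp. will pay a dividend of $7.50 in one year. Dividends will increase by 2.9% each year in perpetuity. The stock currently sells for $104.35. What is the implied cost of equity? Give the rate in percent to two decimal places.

10.09%

Rearranging the constant-growth DDM: r = D₁/P₀ + g.
r = 7.5000 / 104.35 + 0.029 = 0.07187 + 0.029 = 0.10087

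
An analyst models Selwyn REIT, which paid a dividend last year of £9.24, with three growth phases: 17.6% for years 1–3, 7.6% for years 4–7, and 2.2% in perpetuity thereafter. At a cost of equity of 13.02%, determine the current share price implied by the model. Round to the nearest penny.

£147.68

Three-stage DDM. Project D₁…D_7; terminal Gordon value at t=7 with g = 0.022; discount at r = 0.1302.
D_1 = 10.8662
D_2 = 12.7787
D_3 = 15.0277
D_4 = 16.1699
D_5 = 17.3988
D_6 = 18.7211
D_7 = 20.1439
TV_7 = 20.5870/(0.1302−0.022) = 190.2684
P₀ = Σ Dₜ/(1+r)ᵗ + TV_7/(1+r)^7 = 147.6830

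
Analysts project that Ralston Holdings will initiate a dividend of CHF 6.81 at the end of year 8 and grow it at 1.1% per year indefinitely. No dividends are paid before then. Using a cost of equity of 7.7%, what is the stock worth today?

Deferred-dividend DDM. At t=7 the remaining stream is a growing perpetuity with first payment D_8 = 6.81.
V_7 = D_8/(r−g) = 6.81/(0.077−0.011) = 103.1818
P₀ = V_7/(1+r)^7 = 103.1818/(1+0.077)^7 = 61.3894

CHF 61.39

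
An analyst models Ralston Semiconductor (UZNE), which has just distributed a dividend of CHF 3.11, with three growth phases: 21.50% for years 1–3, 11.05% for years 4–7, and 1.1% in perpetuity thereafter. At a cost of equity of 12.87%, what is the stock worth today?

CHF 56.96

Three-stage DDM. Project D₁…D_7; terminal Gordon value at t=7 with g = 0.011; discount at r = 0.1287.
D_1 = 3.7787
D_2 = 4.5911
D_3 = 5.5781
D_4 = 6.1945
D_5 = 6.8790
D_6 = 7.6391
D_7 = 8.4833
TV_7 = 8.5766/(0.1287−0.011) = 72.8682
P₀ = Σ Dₜ/(1+r)ᵗ + TV_7/(1+r)^7 = 56.9565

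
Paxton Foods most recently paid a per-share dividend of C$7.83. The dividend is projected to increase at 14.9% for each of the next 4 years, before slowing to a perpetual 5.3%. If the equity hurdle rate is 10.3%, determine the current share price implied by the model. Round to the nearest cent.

Two-stage DDM. Project D₁…D_4 at 0.149, terminal growth 0.053, discount at r = 0.103.
D_1 = 8.9967
D_2 = 10.3372
D_3 = 11.8774
D_4 = 13.6471
Terminal value at t=4: TV = D_5/(r−g) = 14.3704/(0.103−0.053) = 287.4089
P₀ = 8.9967/(1+0.103)^1 + 10.3372/(1+0.103)^2 + 11.8774/(1+0.103)^3 + 13.6471/(1+0.103)^4 + 287.4089/(1+0.103)^4 = 228.9017

C$228.90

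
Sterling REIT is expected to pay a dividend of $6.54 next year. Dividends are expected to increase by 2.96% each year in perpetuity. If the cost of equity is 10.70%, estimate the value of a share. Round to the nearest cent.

Gordon growth model: P₀ = D₁/(r − g), with D₁ = 6.54 given directly.
P₀ = 6.5400 / (0.107 − 0.0296) = 6.5400 / 0.0774 = 84.4961

$84.50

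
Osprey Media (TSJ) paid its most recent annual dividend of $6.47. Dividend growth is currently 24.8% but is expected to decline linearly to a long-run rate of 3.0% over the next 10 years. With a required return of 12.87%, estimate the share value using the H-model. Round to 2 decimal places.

H-model: P₀ = D₀[(1+g_L) + H(g_S−g_L)]/(r−g_L), with H = 10/2 = 5.
P₀ = 6.47 × [(1+0.03) + 5×(0.248−0.03)] / (0.1287−0.03)
   = 6.47 × 2.1200 / 0.0987 = 138.9706

$138.97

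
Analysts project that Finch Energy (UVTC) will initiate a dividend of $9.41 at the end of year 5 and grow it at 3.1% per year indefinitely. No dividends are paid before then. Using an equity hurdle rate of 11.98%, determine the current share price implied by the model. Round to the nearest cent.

$67.39

Deferred-dividend DDM. At t=4 the remaining stream is a growing perpetuity with first payment D_5 = 9.41.
V_4 = D_5/(r−g) = 9.41/(0.1198−0.031) = 105.9685
P₀ = V_4/(1+r)^4 = 105.9685/(1+0.1198)^4 = 67.3930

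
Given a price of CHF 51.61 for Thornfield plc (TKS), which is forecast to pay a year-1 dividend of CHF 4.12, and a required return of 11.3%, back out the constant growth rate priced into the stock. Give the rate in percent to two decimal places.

From P₀ = D₁/(r − g), the implied growth is g = r − D₁/P₀.
g = 0.113 − 4.12/51.61 = 0.113 − 0.07983 = 0.03317

3.32%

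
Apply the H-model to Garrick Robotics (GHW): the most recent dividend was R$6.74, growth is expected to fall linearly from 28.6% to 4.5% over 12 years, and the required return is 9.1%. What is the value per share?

R$364.99

H-model: P₀ = D₀[(1+g_L) + H(g_S−g_L)]/(r−g_L), with H = 12/2 = 6.
P₀ = 6.74 × [(1+0.045) + 6×(0.286−0.045)] / (0.091−0.045)
   = 6.74 × 2.4910 / 0.046 = 364.9857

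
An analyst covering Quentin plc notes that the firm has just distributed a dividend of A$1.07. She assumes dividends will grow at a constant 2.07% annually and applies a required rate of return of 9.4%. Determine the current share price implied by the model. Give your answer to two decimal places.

A$14.90

Gordon growth model: P₀ = D₁/(r − g). D₁ = 1.07 × (1 + 0.0207) = 1.0921.
P₀ = 1.0921 / (0.094 − 0.0207) = 1.0921 / 0.0733 = 14.8997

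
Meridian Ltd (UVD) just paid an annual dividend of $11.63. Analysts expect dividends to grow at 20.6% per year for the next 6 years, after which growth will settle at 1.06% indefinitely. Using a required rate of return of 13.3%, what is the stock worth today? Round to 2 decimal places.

$226.98

Two-stage DDM. Project D₁…D_6 at 0.206, terminal growth 0.0106, discount at r = 0.133.
D_1 = 14.0258
D_2 = 16.9151
D_3 = 20.3996
D_4 = 24.6019
D_5 = 29.6699
D_6 = 35.7819
Terminal value at t=6: TV = D_7/(r−g) = 36.1612/(0.133−0.0106) = 295.4347
P₀ = 14.0258/(1+0.133)^1 + 16.9151/(1+0.133)^2 + 20.3996/(1+0.133)^3 + 24.6019/(1+0.133)^4 + 29.6699/(1+0.133)^5 + 35.7819/(1+0.133)^6 + 295.4347/(1+0.133)^6 = 226.9821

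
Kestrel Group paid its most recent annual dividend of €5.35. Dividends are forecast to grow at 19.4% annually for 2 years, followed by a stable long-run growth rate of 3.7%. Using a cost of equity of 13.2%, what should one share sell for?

€76.57

Two-stage DDM. Project D₁…D_2 at 0.194, terminal growth 0.037, discount at r = 0.132.
D_1 = 6.3879
D_2 = 7.6272
Terminal value at t=2: TV = D_3/(r−g) = 7.9094/(0.132−0.037) = 83.2564
P₀ = 6.3879/(1+0.132)^1 + 7.6272/(1+0.132)^2 + 83.2564/(1+0.132)^2 = 76.5669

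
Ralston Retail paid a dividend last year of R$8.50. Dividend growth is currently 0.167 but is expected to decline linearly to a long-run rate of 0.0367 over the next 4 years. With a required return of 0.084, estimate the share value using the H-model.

R$233.13

H-model: P₀ = D₀[(1+g_L) + H(g_S−g_L)]/(r−g_L), with H = 4/2 = 2.
P₀ = 8.50 × [(1+0.0367) + 2×(0.167−0.0367)] / (0.084−0.0367)
   = 8.50 × 1.2973 / 0.0473 = 233.1300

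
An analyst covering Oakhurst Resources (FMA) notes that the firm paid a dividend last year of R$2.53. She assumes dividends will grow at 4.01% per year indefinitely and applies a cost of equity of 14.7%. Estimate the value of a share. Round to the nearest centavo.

Gordon growth model: P₀ = D₁/(r − g). D₁ = 2.53 × (1 + 0.0401) = 2.6315.
P₀ = 2.6315 / (0.147 − 0.0401) = 2.6315 / 0.1069 = 24.6160

R$24.62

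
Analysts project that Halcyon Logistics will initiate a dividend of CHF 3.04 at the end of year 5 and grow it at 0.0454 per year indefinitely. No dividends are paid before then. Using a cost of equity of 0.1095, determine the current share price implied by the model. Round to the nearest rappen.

CHF 31.30

Deferred-dividend DDM. At t=4 the remaining stream is a growing perpetuity with first payment D_5 = 3.04.
V_4 = D_5/(r−g) = 3.04/(0.1095−0.0454) = 47.4259
P₀ = V_4/(1+r)^4 = 47.4259/(1+0.1095)^4 = 31.2973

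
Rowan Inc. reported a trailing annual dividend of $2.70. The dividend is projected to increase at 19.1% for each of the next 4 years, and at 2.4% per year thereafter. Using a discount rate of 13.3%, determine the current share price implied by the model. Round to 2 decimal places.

$43.23

Two-stage DDM. Project D₁…D_4 at 0.191, terminal growth 0.024, discount at r = 0.133.
D_1 = 3.2157
D_2 = 3.8299
D_3 = 4.5614
D_4 = 5.4326
Terminal value at t=4: TV = D_5/(r−g) = 5.5630/(0.133−0.024) = 51.0369
P₀ = 3.2157/(1+0.133)^1 + 3.8299/(1+0.133)^2 + 4.5614/(1+0.133)^3 + 5.4326/(1+0.133)^4 + 51.0369/(1+0.133)^4 = 43.2264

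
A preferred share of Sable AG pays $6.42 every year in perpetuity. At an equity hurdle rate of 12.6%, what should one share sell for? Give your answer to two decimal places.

Zero-growth DDM (perpetuity): P₀ = D/r = 6.42 / 0.126 = 50.9524

$50.95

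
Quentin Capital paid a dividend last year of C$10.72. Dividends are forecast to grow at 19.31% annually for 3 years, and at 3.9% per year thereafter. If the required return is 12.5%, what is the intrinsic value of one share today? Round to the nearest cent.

Two-stage DDM. Project D₁…D_3 at 0.1931, terminal growth 0.039, discount at r = 0.125.
D_1 = 12.7900
D_2 = 15.2598
D_3 = 18.2065
Terminal value at t=3: TV = D_4/(r−g) = 18.9165/(0.125−0.039) = 219.9593
P₀ = 12.7900/(1+0.125)^1 + 15.2598/(1+0.125)^2 + 18.2065/(1+0.125)^3 + 219.9593/(1+0.125)^3 = 190.6975

C$190.70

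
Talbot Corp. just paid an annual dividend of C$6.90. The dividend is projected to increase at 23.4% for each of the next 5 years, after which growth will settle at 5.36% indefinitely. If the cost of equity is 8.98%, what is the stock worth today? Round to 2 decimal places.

C$424.68

Two-stage DDM. Project D₁…D_5 at 0.234, terminal growth 0.0536, discount at r = 0.0898.
D_1 = 8.5146
D_2 = 10.5070
D_3 = 12.9657
D_4 = 15.9996
D_5 = 19.7435
Terminal value at t=5: TV = D_6/(r−g) = 20.8018/(0.0898−0.0536) = 574.6350
P₀ = 8.5146/(1+0.0898)^1 + 10.5070/(1+0.0898)^2 + 12.9657/(1+0.0898)^3 + 15.9996/(1+0.0898)^4 + 19.7435/(1+0.0898)^5 + 574.6350/(1+0.0898)^5 = 424.6799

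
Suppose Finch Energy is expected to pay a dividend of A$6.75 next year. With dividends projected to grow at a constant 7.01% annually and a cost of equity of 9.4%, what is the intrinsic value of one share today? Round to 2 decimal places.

A$282.43

Gordon growth model: P₀ = D₁/(r − g), with D₁ = 6.75 given directly.
P₀ = 6.7500 / (0.094 − 0.0701) = 6.7500 / 0.0239 = 282.4268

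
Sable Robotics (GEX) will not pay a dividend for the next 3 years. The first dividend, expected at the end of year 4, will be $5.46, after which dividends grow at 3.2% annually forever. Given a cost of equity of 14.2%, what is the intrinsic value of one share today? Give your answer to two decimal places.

$33.33

Deferred-dividend DDM. At t=3 the remaining stream is a growing perpetuity with first payment D_4 = 5.46.
V_3 = D_4/(r−g) = 5.46/(0.142−0.032) = 49.6364
P₀ = V_3/(1+r)^3 = 49.6364/(1+0.142)^3 = 33.3274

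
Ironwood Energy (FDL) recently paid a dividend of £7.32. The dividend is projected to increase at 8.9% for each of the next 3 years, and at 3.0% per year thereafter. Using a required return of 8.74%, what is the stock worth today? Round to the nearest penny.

£153.96

Two-stage DDM. Project D₁…D_3 at 0.089, terminal growth 0.03, discount at r = 0.0874.
D_1 = 7.9715
D_2 = 8.6809
D_3 = 9.4535
Terminal value at t=3: TV = D_4/(r−g) = 9.7372/(0.0874−0.03) = 169.6368
P₀ = 7.9715/(1+0.0874)^1 + 8.6809/(1+0.0874)^2 + 9.4535/(1+0.0874)^3 + 169.6368/(1+0.0874)^3 = 153.9573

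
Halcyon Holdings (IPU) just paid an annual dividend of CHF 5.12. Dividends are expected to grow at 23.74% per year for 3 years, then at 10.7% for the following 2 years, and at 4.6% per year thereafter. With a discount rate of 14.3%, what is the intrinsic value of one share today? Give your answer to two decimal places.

CHF 96.13

Three-stage DDM. Project D₁…D_5; terminal Gordon value at t=5 with g = 0.046; discount at r = 0.143.
D_1 = 6.3355
D_2 = 7.8395
D_3 = 9.7006
D_4 = 10.7386
D_5 = 11.8876
TV_5 = 12.4345/(0.143−0.046) = 128.1904
P₀ = Σ Dₜ/(1+r)ᵗ + TV_5/(1+r)^5 = 96.1337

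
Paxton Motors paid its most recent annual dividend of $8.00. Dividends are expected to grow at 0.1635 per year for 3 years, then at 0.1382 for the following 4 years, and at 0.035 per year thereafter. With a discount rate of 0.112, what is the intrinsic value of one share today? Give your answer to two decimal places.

Three-stage DDM. Project D₁…D_7; terminal Gordon value at t=7 with g = 0.035; discount at r = 0.112.
D_1 = 9.3080
D_2 = 10.8299
D_3 = 12.6005
D_4 = 14.3419
D_5 = 16.3240
D_6 = 18.5800
D_7 = 21.1477
TV_7 = 21.8879/(0.112−0.035) = 284.2583
P₀ = Σ Dₜ/(1+r)ᵗ + TV_7/(1+r)^7 = 200.3591

$200.36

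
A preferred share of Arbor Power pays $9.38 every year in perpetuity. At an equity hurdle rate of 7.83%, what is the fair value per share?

$119.80

Zero-growth DDM (perpetuity): P₀ = D/r = 9.38 / 0.0783 = 119.7957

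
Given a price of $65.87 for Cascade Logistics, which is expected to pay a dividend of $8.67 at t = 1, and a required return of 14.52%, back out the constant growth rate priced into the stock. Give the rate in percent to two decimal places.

1.36%

From P₀ = D₁/(r − g), the implied growth is g = r − D₁/P₀.
g = 0.1452 − 8.67/65.87 = 0.1452 − 0.13162 = 0.01358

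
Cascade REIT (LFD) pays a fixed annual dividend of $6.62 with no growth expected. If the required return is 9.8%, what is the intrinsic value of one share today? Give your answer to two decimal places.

$67.55

Zero-growth DDM (perpetuity): P₀ = D/r = 6.62 / 0.098 = 67.5510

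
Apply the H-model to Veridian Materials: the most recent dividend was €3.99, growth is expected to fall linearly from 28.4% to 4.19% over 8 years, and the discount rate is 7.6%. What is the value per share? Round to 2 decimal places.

H-model: P₀ = D₀[(1+g_L) + H(g_S−g_L)]/(r−g_L), with H = 8/2 = 4.
P₀ = 3.99 × [(1+0.0419) + 4×(0.284−0.0419)] / (0.076−0.0419)
   = 3.99 × 2.0103 / 0.0341 = 235.2228

€235.22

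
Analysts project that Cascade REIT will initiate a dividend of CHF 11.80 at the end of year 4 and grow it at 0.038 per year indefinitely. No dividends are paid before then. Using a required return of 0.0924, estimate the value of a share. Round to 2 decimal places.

Deferred-dividend DDM. At t=3 the remaining stream is a growing perpetuity with first payment D_4 = 11.80.
V_3 = D_4/(r−g) = 11.80/(0.0924−0.038) = 216.9118
P₀ = V_3/(1+r)^3 = 216.9118/(1+0.0924)^3 = 166.3941

CHF 166.39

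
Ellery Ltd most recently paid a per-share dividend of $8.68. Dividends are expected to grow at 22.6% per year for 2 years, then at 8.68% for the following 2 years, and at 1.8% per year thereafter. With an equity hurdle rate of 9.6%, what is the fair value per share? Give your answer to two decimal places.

Three-stage DDM. Project D₁…D_4; terminal Gordon value at t=4 with g = 0.018; discount at r = 0.096.
D_1 = 10.6417
D_2 = 13.0467
D_3 = 14.1792
D_4 = 15.4099
TV_4 = 15.6873/(0.096−0.018) = 201.1190
P₀ = Σ Dₜ/(1+r)ᵗ + TV_4/(1+r)^4 = 181.4039

$181.40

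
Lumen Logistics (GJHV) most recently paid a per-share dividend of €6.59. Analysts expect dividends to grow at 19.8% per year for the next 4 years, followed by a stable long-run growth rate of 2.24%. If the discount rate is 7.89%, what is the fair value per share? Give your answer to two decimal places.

€215.77

Two-stage DDM. Project D₁…D_4 at 0.198, terminal growth 0.0224, discount at r = 0.0789.
D_1 = 7.8948
D_2 = 9.4580
D_3 = 11.3307
D_4 = 13.5742
Terminal value at t=4: TV = D_5/(r−g) = 13.8782/(0.0789−0.0224) = 245.6321
P₀ = 7.8948/(1+0.0789)^1 + 9.4580/(1+0.0789)^2 + 11.3307/(1+0.0789)^3 + 13.5742/(1+0.0789)^4 + 245.6321/(1+0.0789)^4 = 215.7674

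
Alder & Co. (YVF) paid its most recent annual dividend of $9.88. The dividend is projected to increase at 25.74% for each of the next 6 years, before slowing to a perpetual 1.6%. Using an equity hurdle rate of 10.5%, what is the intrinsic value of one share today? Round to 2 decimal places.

Two-stage DDM. Project D₁…D_6 at 0.2574, terminal growth 0.016, discount at r = 0.105.
D_1 = 12.4231
D_2 = 15.6208
D_3 = 19.6416
D_4 = 24.6974
D_5 = 31.0545
D_6 = 39.0479
Terminal value at t=6: TV = D_7/(r−g) = 39.6727/(0.105−0.016) = 445.7603
P₀ = 12.4231/(1+0.105)^1 + 15.6208/(1+0.105)^2 + 19.6416/(1+0.105)^3 + 24.6974/(1+0.105)^4 + 31.0545/(1+0.105)^5 + 39.0479/(1+0.105)^6 + 445.7603/(1+0.105)^6 = 340.3243

$340.32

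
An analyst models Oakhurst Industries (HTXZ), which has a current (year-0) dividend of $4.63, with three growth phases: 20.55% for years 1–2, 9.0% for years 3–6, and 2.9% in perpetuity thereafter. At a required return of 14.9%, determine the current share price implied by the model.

Three-stage DDM. Project D₁…D_6; terminal Gordon value at t=6 with g = 0.029; discount at r = 0.149.
D_1 = 5.5815
D_2 = 6.7285
D_3 = 7.3340
D_4 = 7.9941
D_5 = 8.7135
D_6 = 9.4978
TV_6 = 9.7732/(0.149−0.029) = 81.4433
P₀ = Σ Dₜ/(1+r)ᵗ + TV_6/(1+r)^6 = 63.2488

$63.25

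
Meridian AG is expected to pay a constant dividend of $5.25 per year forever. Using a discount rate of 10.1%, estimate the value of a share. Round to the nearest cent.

$51.98

Zero-growth DDM (perpetuity): P₀ = D/r = 5.25 / 0.101 = 51.9802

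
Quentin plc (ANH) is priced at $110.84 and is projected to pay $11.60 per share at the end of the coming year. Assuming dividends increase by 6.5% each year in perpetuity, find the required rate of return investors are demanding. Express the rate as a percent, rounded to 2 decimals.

16.97%

Rearranging the constant-growth DDM: r = D₁/P₀ + g.
r = 11.6000 / 110.84 + 0.065 = 0.10466 + 0.065 = 0.16966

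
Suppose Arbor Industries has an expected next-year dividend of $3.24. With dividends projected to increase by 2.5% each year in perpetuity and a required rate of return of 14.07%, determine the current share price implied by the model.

$28.00

Gordon growth model: P₀ = D₁/(r − g), with D₁ = 3.24 given directly.
P₀ = 3.2400 / (0.1407 − 0.025) = 3.2400 / 0.1157 = 28.0035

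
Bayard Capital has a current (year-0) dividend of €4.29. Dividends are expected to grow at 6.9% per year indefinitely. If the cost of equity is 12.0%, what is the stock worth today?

Gordon growth model: P₀ = D₁/(r − g). D₁ = 4.29 × (1 + 0.069) = 4.5860.
P₀ = 4.5860 / (0.12 − 0.069) = 4.5860 / 0.051 = 89.9218

€89.92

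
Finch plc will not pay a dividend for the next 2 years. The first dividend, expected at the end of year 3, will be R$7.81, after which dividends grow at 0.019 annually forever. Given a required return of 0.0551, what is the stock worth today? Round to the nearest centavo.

Deferred-dividend DDM. At t=2 the remaining stream is a growing perpetuity with first payment D_3 = 7.81.
V_2 = D_3/(r−g) = 7.81/(0.0551−0.019) = 216.3435
P₀ = V_2/(1+r)^2 = 216.3435/(1+0.0551)^2 = 194.3375

R$194.34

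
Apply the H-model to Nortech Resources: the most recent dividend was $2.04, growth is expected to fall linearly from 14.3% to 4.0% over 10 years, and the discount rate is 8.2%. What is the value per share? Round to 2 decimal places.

$75.53

H-model: P₀ = D₀[(1+g_L) + H(g_S−g_L)]/(r−g_L), with H = 10/2 = 5.
P₀ = 2.04 × [(1+0.04) + 5×(0.143−0.04)] / (0.082−0.04)
   = 2.04 × 1.5550 / 0.042 = 75.5286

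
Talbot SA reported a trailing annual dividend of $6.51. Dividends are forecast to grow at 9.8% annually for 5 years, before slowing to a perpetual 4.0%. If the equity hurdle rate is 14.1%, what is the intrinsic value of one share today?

$84.37

Two-stage DDM. Project D₁…D_5 at 0.098, terminal growth 0.04, discount at r = 0.141.
D_1 = 7.1480
D_2 = 7.8485
D_3 = 8.6176
D_4 = 9.4622
D_5 = 10.3895
Terminal value at t=5: TV = D_6/(r−g) = 10.8050/(0.141−0.04) = 106.9805
P₀ = 7.1480/(1+0.141)^1 + 7.8485/(1+0.141)^2 + 8.6176/(1+0.141)^3 + 9.4622/(1+0.141)^4 + 10.3895/(1+0.141)^5 + 106.9805/(1+0.141)^5 = 84.3690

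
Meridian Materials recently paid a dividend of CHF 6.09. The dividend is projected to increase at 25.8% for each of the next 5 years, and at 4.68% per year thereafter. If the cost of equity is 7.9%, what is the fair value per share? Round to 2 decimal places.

CHF 475.90

Two-stage DDM. Project D₁…D_5 at 0.258, terminal growth 0.0468, discount at r = 0.079.
D_1 = 7.6612
D_2 = 9.6378
D_3 = 12.1244
D_4 = 15.2525
D_5 = 19.1876
Terminal value at t=5: TV = D_6/(r−g) = 20.0856/(0.079−0.0468) = 623.7755
P₀ = 7.6612/(1+0.079)^1 + 9.6378/(1+0.079)^2 + 12.1244/(1+0.079)^3 + 15.2525/(1+0.079)^4 + 19.1876/(1+0.079)^5 + 623.7755/(1+0.079)^5 = 475.9040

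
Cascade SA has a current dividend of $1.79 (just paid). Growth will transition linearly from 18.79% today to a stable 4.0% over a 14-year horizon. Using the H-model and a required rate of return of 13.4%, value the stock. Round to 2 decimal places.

H-model: P₀ = D₀[(1+g_L) + H(g_S−g_L)]/(r−g_L), with H = 14/2 = 7.
P₀ = 1.79 × [(1+0.04) + 7×(0.1879−0.04)] / (0.134−0.04)
   = 1.79 × 2.0753 / 0.094 = 39.5190

$39.52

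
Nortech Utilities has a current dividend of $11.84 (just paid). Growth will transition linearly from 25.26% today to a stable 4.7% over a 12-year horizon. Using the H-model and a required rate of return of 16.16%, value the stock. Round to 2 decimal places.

H-model: P₀ = D₀[(1+g_L) + H(g_S−g_L)]/(r−g_L), with H = 12/2 = 6.
P₀ = 11.84 × [(1+0.047) + 6×(0.2526−0.047)] / (0.1616−0.047)
   = 11.84 × 2.2806 / 0.1146 = 235.6222

$235.62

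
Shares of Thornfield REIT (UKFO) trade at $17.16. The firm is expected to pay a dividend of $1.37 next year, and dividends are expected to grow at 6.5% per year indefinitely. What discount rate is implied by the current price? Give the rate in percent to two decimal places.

14.48%

Rearranging the constant-growth DDM: r = D₁/P₀ + g.
r = 1.3700 / 17.16 + 0.065 = 0.07984 + 0.065 = 0.14484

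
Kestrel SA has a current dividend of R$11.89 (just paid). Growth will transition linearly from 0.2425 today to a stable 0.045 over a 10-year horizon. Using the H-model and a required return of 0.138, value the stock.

R$259.85

H-model: P₀ = D₀[(1+g_L) + H(g_S−g_L)]/(r−g_L), with H = 10/2 = 5.
P₀ = 11.89 × [(1+0.045) + 5×(0.2425−0.045)] / (0.138−0.045)
   = 11.89 × 2.0325 / 0.093 = 259.8540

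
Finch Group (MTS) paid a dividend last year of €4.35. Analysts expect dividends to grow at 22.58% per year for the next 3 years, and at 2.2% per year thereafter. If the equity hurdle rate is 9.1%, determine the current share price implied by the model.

€107.93

Two-stage DDM. Project D₁…D_3 at 0.2258, terminal growth 0.022, discount at r = 0.091.
D_1 = 5.3322
D_2 = 6.5362
D_3 = 8.0121
Terminal value at t=3: TV = D_4/(r−g) = 8.1884/(0.091−0.022) = 118.6725
P₀ = 5.3322/(1+0.091)^1 + 6.5362/(1+0.091)^2 + 8.0121/(1+0.091)^3 + 118.6725/(1+0.091)^3 = 107.9338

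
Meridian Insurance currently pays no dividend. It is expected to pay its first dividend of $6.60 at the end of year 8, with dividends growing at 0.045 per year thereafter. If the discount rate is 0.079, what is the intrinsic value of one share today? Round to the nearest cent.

Deferred-dividend DDM. At t=7 the remaining stream is a growing perpetuity with first payment D_8 = 6.60.
V_7 = D_8/(r−g) = 6.60/(0.079−0.045) = 194.1176
P₀ = V_7/(1+r)^7 = 194.1176/(1+0.079)^7 = 114.0026

$114.00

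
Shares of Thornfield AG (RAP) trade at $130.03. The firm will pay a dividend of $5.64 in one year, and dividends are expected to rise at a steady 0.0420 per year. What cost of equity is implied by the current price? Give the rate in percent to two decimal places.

8.54%

Rearranging the constant-growth DDM: r = D₁/P₀ + g.
r = 5.6400 / 130.03 + 0.042 = 0.04337 + 0.042 = 0.08537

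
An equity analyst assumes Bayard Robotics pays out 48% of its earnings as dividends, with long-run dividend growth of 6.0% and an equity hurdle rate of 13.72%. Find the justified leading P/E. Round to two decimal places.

6.22

Justified leading P/E = b/(r−g) = 0.48/(0.1372−0.06) = 6.2176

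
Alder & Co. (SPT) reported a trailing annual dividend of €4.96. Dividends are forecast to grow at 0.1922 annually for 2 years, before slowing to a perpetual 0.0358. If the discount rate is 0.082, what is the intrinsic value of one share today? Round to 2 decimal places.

Two-stage DDM. Project D₁…D_2 at 0.1922, terminal growth 0.0358, discount at r = 0.082.
D_1 = 5.9133
D_2 = 7.0499
Terminal value at t=2: TV = D_3/(r−g) = 7.3022/(0.082−0.0358) = 158.0570
P₀ = 5.9133/(1+0.082)^1 + 7.0499/(1+0.082)^2 + 158.0570/(1+0.082)^2 = 146.4949

€146.49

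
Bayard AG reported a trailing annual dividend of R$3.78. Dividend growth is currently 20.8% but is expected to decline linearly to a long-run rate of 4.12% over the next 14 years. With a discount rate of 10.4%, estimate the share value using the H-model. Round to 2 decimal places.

H-model: P₀ = D₀[(1+g_L) + H(g_S−g_L)]/(r−g_L), with H = 14/2 = 7.
P₀ = 3.78 × [(1+0.0412) + 7×(0.208−0.0412)] / (0.104−0.0412)
   = 3.78 × 2.2088 / 0.0628 = 132.9501

R$132.95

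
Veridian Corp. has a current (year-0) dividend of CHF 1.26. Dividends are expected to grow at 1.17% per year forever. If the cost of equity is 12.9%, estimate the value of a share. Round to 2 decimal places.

CHF 10.87

Gordon growth model: P₀ = D₁/(r − g). D₁ = 1.26 × (1 + 0.0117) = 1.2747.
P₀ = 1.2747 / (0.129 − 0.0117) = 1.2747 / 0.1173 = 10.8674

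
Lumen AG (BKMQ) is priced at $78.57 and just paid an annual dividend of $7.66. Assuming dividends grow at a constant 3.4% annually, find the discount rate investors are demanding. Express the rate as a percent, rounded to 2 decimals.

Rearranging the constant-growth DDM: r = D₁/P₀ + g.
D₁ = 7.66 × (1 + 0.034) = 7.9204.
r = 7.9204 / 78.57 + 0.034 = 0.10081 + 0.034 = 0.13481

13.48%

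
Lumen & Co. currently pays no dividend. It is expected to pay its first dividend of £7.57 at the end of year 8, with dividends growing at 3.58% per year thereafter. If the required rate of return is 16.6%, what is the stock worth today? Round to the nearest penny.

Deferred-dividend DDM. At t=7 the remaining stream is a growing perpetuity with first payment D_8 = 7.57.
V_7 = D_8/(r−g) = 7.57/(0.166−0.0358) = 58.1413
P₀ = V_7/(1+r)^7 = 58.1413/(1+0.166)^7 = 19.8424

£19.84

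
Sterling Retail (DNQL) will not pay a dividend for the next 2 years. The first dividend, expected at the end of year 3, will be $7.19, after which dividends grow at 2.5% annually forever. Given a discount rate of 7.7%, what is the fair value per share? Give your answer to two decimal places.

Deferred-dividend DDM. At t=2 the remaining stream is a growing perpetuity with first payment D_3 = 7.19.
V_2 = D_3/(r−g) = 7.19/(0.077−0.025) = 138.2692
P₀ = V_2/(1+r)^2 = 138.2692/(1+0.077)^2 = 119.2049

$119.20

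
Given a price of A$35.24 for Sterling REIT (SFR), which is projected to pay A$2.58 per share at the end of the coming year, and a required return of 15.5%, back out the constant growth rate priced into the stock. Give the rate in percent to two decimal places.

8.18%

From P₀ = D₁/(r − g), the implied growth is g = r − D₁/P₀.
g = 0.155 − 2.58/35.24 = 0.155 − 0.07321 = 0.08179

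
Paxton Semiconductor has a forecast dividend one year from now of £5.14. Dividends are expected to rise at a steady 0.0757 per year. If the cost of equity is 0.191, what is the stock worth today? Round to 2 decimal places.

£44.58

Gordon growth model: P₀ = D₁/(r − g), with D₁ = 5.14 given directly.
P₀ = 5.1400 / (0.191 − 0.0757) = 5.1400 / 0.1153 = 44.5794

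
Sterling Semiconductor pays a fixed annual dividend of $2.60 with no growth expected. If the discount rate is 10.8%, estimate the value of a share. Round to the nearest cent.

Zero-growth DDM (perpetuity): P₀ = D/r = 2.60 / 0.108 = 24.0741

$24.07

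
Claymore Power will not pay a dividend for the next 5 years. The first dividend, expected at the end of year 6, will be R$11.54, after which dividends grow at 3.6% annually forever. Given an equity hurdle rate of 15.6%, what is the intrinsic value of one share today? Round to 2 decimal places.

R$46.58

Deferred-dividend DDM. At t=5 the remaining stream is a growing perpetuity with first payment D_6 = 11.54.
V_5 = D_6/(r−g) = 11.54/(0.156−0.036) = 96.1667
P₀ = V_5/(1+r)^5 = 96.1667/(1+0.156)^5 = 46.5839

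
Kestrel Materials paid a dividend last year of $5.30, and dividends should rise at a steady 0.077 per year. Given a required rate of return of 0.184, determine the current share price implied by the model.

$53.35

Gordon growth model: P₀ = D₁/(r − g). D₁ = 5.30 × (1 + 0.077) = 5.7081.
P₀ = 5.7081 / (0.184 − 0.077) = 5.7081 / 0.107 = 53.3467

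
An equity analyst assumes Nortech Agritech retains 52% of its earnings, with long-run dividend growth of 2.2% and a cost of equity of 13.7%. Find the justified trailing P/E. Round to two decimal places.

4.27

Payout ratio b = 1 − 0.52 = 0.48.
Justified trailing P/E = b(1+g)/(r−g) = 0.48×(1+0.022)/(0.137−0.022) = 4.2657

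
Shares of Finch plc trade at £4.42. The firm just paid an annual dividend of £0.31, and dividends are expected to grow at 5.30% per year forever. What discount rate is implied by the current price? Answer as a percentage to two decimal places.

12.69%

Rearranging the constant-growth DDM: r = D₁/P₀ + g.
D₁ = 0.31 × (1 + 0.053) = 0.3264.
r = 0.3264 / 4.42 + 0.053 = 0.07385 + 0.053 = 0.12685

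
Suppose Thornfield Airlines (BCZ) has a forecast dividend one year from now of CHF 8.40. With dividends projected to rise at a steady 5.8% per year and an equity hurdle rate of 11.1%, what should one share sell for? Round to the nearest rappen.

CHF 158.49

Gordon growth model: P₀ = D₁/(r − g), with D₁ = 8.40 given directly.
P₀ = 8.4000 / (0.111 − 0.058) = 8.4000 / 0.053 = 158.4906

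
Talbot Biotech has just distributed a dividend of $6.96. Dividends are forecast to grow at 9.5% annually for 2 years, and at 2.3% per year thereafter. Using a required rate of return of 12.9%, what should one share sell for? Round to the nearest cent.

$76.48

Two-stage DDM. Project D₁…D_2 at 0.095, terminal growth 0.023, discount at r = 0.129.
D_1 = 7.6212
D_2 = 8.3452
Terminal value at t=2: TV = D_3/(r−g) = 8.5372/(0.129−0.023) = 80.5392
P₀ = 7.6212/(1+0.129)^1 + 8.3452/(1+0.129)^2 + 80.5392/(1+0.129)^2 = 76.4833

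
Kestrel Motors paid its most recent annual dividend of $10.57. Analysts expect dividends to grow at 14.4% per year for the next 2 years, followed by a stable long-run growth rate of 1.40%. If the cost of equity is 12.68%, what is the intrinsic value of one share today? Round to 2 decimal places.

$119.57

Two-stage DDM. Project D₁…D_2 at 0.144, terminal growth 0.014, discount at r = 0.1268.
D_1 = 12.0921
D_2 = 13.8333
Terminal value at t=2: TV = D_3/(r−g) = 14.0270/(0.1268−0.014) = 124.3529
P₀ = 12.0921/(1+0.1268)^1 + 13.8333/(1+0.1268)^2 + 124.3529/(1+0.1268)^2 = 119.5670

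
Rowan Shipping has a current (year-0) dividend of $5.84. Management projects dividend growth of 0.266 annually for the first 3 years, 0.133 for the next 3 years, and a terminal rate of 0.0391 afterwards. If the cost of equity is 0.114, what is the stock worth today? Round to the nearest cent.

Three-stage DDM. Project D₁…D_6; terminal Gordon value at t=6 with g = 0.0391; discount at r = 0.114.
D_1 = 7.3934
D_2 = 9.3601
D_3 = 11.8499
D_4 = 13.4259
D_5 = 15.2116
D_6 = 17.2347
TV_6 = 17.9086/(0.114−0.0391) = 239.0998
P₀ = Σ Dₜ/(1+r)ᵗ + TV_6/(1+r)^6 = 174.4556

$174.46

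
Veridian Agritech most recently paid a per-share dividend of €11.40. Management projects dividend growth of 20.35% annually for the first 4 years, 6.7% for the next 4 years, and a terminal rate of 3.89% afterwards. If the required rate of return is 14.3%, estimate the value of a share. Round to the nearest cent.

€205.49

Three-stage DDM. Project D₁…D_8; terminal Gordon value at t=8 with g = 0.0389; discount at r = 0.143.
D_1 = 13.7199
D_2 = 16.5119
D_3 = 19.8721
D_4 = 23.9160
D_5 = 25.5184
D_6 = 27.2281
D_7 = 29.0524
D_8 = 30.9989
TV_8 = 32.2048/(0.143−0.0389) = 309.3641
P₀ = Σ Dₜ/(1+r)ᵗ + TV_8/(1+r)^8 = 205.4869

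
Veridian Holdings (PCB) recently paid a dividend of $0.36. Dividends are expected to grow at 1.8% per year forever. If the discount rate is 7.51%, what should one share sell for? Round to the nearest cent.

$6.42

Gordon growth model: P₀ = D₁/(r − g). D₁ = 0.36 × (1 + 0.018) = 0.3665.
P₀ = 0.3665 / (0.0751 − 0.018) = 0.3665 / 0.0571 = 6.4182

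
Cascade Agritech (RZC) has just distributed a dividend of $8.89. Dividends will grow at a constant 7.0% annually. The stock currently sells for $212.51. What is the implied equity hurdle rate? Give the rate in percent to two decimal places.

Rearranging the constant-growth DDM: r = D₁/P₀ + g.
D₁ = 8.89 × (1 + 0.07) = 9.5123.
r = 9.5123 / 212.51 + 0.07 = 0.04476 + 0.07 = 0.11476

11.48%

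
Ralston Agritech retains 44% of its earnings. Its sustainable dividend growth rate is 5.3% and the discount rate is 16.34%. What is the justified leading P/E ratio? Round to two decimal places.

5.07

Payout ratio b = 1 − 0.44 = 0.56.
Justified leading P/E = b/(r−g) = 0.56/(0.1634−0.053) = 5.0725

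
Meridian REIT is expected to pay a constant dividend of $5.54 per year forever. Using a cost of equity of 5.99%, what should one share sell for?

$92.49

Zero-growth DDM (perpetuity): P₀ = D/r = 5.54 / 0.0599 = 92.4875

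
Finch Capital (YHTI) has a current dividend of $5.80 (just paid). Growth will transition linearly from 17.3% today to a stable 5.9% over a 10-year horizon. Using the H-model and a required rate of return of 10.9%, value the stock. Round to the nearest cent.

H-model: P₀ = D₀[(1+g_L) + H(g_S−g_L)]/(r−g_L), with H = 10/2 = 5.
P₀ = 5.80 × [(1+0.059) + 5×(0.173−0.059)] / (0.109−0.059)
   = 5.80 × 1.6290 / 0.05 = 188.9640

$188.96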